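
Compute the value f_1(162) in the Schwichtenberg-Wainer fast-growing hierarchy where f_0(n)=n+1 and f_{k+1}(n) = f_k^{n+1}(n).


f_1(162) = f_0^163(162)
f_0 adds 1 each time, applied 163 times.
f_1(162) = 162 + 163 = 325

325


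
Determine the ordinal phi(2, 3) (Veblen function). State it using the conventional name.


phi(2, 3):
phi(2, beta) = zeta_beta (the beta-th zeta number, fixed point of epsilon).
phi(2, 3) = zeta_3

zeta_3


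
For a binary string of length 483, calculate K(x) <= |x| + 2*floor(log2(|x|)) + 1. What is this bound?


floor(log2(483)) = 8
2 * 8 = 16
K(x) <= 483 + 16 + 1 = 500

500


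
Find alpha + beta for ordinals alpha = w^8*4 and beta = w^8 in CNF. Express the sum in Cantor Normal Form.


Ordinal addition w^8*4 + w^8:
Both terms have the same exponent 8.
w^e*c + w^e*d = w^e*(c+d).
Result = w^8*(4+1) = w^8*5

w^8*5


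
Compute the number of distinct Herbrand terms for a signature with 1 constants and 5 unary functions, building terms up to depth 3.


Herbrand terms by depth:
Depth 0: 1 constants
Depth 1: 5 new terms (running total: 6)
Depth 2: 25 new terms (running total: 31)
Depth 3: 125 new terms (running total: 156)
Total distinct ground terms = 156

156


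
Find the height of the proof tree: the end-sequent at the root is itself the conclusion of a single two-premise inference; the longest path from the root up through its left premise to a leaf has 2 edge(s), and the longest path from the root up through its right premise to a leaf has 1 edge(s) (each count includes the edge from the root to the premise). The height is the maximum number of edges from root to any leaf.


Longest path through the left premise: 2 edges (measured from the branching sequent)
Longest path through the right premise: 1 edges
Height of the subtree rooted at the branching sequent: max(2, 1) = 2
The branching sequent is the root itself.
Total height = 2

2


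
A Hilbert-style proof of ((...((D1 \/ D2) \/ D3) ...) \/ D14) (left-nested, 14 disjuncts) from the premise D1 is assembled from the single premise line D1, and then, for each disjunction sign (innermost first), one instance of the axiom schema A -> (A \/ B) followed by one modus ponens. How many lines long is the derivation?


Building the left-nested 14-ary disjunction from D1:
- 1 premise line (D1)
- 14 disjuncts means 13 disjunction signs; each needs 1 axiom instance + 1 MP = 2 lines: 2 * 13 = 26
Total = 1 + 26 = 27 lines.

27


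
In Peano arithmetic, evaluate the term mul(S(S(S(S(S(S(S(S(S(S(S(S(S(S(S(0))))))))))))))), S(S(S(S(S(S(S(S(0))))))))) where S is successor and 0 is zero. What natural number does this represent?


mul(S^15(0), S^8(0)):
S^15(0) = 15
S^8(0) = 8
15 * 8 = 120

120


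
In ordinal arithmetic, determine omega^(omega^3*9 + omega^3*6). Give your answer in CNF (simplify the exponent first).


omega^(omega^3*9 + omega^3*6):
Both terms of the exponent have the same exponent 3, so they merge: omega^3*9 + omega^3*6 = omega^3*(9+6) = omega^3*15.
omega raised to a CNF ordinal is a single CNF term: Result = omega^(omega^3*15)

omega^(omega^3*15)


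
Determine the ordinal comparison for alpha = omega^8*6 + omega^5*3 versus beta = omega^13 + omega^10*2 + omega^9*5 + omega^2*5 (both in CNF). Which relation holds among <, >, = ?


Compare term by term from highest exponent:
alpha = omega^8*6 + omega^5*3
beta = omega^13 + omega^10*2 + omega^9*5 + omega^2*5
Term 1: alpha has omega^8*6, beta has omega^13*1
Term 2: alpha has omega^5*3, beta has omega^10*2
Term 3: alpha has omega^0*0, beta has omega^9*5
Term 4: alpha has omega^0*0, beta has omega^2*5
Result: alpha < beta

alpha < beta


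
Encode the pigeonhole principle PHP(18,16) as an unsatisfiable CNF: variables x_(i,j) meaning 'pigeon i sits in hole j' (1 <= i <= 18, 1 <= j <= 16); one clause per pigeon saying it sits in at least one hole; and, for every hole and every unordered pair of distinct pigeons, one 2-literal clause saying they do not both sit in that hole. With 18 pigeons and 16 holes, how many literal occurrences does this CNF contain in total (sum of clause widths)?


PHP(18,16): 18 pigeons, 16 holes, 18*16 = 288 variables.
- pigeon clauses: one per pigeon -> 18 clauses of width 16 -> 288 literals
- hole clauses: 16 holes * C(18,2) = 16 * 153 -> 2448 clauses of width 2 -> 4896 literals
Total literal occurrences = 288 + 4896 = 5184

5184


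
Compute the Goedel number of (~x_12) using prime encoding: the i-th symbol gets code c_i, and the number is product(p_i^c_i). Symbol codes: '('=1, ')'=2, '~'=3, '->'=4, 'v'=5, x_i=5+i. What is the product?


Formula: (~x_12)
Symbol codes: [1, 3, 17, 2]
Primes: [2, 3, 5, 7]
p_1^1 = 2^1 = 2
p_2^3 = 3^3 = 27
p_3^17 = 5^17 = 762939453125
p_4^2 = 7^2 = 49
Product = 2018737792968750

2018737792968750


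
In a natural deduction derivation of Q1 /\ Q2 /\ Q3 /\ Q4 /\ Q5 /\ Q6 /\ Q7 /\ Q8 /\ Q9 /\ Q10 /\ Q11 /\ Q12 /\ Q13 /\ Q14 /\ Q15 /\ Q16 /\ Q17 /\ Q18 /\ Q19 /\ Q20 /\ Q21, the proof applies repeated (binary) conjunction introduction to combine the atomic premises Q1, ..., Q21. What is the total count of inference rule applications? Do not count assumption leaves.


The target conjunction has 21 conjuncts, i.e. 20 binary /\ connectives.
Each conjunction-intro joins two pieces, so 21 atoms require 21-1 = 20 applications.
Total inference nodes = 20

20


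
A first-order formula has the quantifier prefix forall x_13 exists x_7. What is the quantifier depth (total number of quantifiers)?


Quantifier prefix has 2 quantifier symbols.
Quantifier depth = 2

2


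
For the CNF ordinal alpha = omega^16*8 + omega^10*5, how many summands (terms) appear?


CNF: omega^16*8 + omega^10*5
Count the summands separated by '+':
  term 1: omega^16*8
  term 2: omega^10*5
Total terms = 2

2


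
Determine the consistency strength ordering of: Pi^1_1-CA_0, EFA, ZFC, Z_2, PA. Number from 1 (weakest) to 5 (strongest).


Ordering by consistency strength:
1. EFA
2. PA
3. Pi^1_1-CA_0
4. Z_2
5. ZFC


Pi^1_1-CA_0=3, EFA=1, ZFC=5, Z_2=4, PA=2


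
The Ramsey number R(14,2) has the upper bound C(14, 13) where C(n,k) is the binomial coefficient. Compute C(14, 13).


R(14,2) <= C(14+2-2, 14-1) = C(14, 13)
C(14, 13) = 14! / (13! * 1!)
= 14

14


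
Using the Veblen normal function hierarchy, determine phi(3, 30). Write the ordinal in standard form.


phi(3, 30):
phi(3, beta) = eta_beta (the beta-th eta number, fixed point of zeta).
phi(3, 30) = eta_30

eta_30


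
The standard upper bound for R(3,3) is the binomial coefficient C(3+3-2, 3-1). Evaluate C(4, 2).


R(3,3) <= C(3+3-2, 3-1) = C(4, 2)
C(4, 2) = 4! / (2! * 2!)
= 6

6


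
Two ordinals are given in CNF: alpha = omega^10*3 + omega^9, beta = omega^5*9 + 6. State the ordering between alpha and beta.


Compare term by term from highest exponent:
alpha = omega^10*3 + omega^9
beta = omega^5*9 + 6
Term 1: alpha has omega^10*3, beta has omega^5*9
Term 2: alpha has omega^9*1, beta has omega^0*6
Result: alpha > beta

alpha > beta


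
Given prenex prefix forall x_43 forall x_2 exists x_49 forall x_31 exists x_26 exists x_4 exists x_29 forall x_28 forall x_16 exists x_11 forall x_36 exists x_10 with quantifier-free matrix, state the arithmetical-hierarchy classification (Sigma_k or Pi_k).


Leading quantifier is forall, so the class is Pi.
Number of quantifier blocks = alternations + 1 = 7 + 1 = 8.
Classification: Pi_8

Pi_8


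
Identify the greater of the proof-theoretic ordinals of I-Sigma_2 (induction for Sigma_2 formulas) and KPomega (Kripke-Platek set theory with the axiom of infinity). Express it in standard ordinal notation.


Proof-theoretic ordinal of I-Sigma_2 (induction for Sigma_2 formulas): omega^(omega^omega)
Proof-theoretic ordinal of KPomega (Kripke-Platek set theory with the axiom of infinity): psi_0(epsilon_{Omega+1})
Comparing: omega^(omega^omega) < psi_0(epsilon_{Omega+1}).
The larger ordinal is psi_0(epsilon_{Omega+1}) (from KPomega (Kripke-Platek set theory with the axiom of infinity)).

psi_0(epsilon_{Omega+1})


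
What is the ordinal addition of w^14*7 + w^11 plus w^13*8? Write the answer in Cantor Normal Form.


Ordinal addition (w^14*7 + w^11) + w^13*8:
alpha's leading term has exponent 14 > beta's exponent 13, so it survives.
alpha's tail term has exponent 11 < beta's exponent 13, so it is absorbed by beta.
In ordinal addition, any term followed by a strictly larger-exponent term is absorbed.
Result = w^14*7 + w^13*8

w^14*7 + w^13*8


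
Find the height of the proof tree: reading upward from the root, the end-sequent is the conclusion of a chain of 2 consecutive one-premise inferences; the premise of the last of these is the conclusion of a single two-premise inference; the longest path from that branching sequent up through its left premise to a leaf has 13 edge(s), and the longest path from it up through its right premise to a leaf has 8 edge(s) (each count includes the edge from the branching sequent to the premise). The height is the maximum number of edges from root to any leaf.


Longest path through the left premise: 13 edges (measured from the branching sequent)
Longest path through the right premise: 8 edges
Height of the subtree rooted at the branching sequent: max(13, 8) = 13
The branching sequent sits 2 edges above the root (the chain of one-premise inferences), so height = 13 + 2 = 15

15


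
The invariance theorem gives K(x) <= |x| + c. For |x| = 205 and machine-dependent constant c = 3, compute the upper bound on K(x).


K(x) <= |x| + c = 205 + 3 = 208

208


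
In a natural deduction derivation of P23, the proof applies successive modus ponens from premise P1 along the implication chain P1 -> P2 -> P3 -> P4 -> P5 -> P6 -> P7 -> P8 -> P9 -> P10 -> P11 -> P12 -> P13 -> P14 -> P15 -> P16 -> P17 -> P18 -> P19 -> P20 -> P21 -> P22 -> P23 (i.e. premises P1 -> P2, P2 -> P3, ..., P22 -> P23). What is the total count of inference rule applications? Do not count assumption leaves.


We have a chain: P1 -> P2 -> P3 -> P4 -> P5 -> P6 -> P7 -> P8 -> P9 -> P10 -> P11 -> P12 -> P13 -> P14 -> P15 -> P16 -> P17 -> P18 -> P19 -> P20 -> P21 -> P22 -> P23.
Each modus ponens application produces the next variable.
The chain has 23 propositions, so 23-1 = 22 modus ponens steps.
Total inference nodes = 22

22


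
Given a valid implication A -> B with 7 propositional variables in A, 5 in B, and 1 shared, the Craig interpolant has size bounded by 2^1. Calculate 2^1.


Shared atoms = 1
Craig interpolant size bound = 2^1
= 2

2


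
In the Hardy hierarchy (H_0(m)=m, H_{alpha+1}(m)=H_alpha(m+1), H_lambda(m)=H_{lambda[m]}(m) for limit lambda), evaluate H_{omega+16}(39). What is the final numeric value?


H_{omega+16}(39):
Unwind the 16 successor steps: H_{omega+16}(39) = H_omega(39+16) = H_omega(55).
H_omega(m) = H_m(m) = m + m = 2m.
Result = 2 * 55 = 110

110


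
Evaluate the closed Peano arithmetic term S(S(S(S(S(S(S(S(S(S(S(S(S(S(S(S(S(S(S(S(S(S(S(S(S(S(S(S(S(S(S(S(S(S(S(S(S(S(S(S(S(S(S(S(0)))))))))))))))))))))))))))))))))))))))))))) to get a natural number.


Counting successors applied to 0:
44 applications of S to 0 = 44

44


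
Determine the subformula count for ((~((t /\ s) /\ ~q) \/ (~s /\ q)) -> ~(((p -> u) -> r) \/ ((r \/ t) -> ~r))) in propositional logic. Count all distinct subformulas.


Formula: ((~((t /\ s) /\ ~q) \/ (~s /\ q)) -> ~(((p -> u) -> r) \/ ((r \/ t) -> ~r)))
Subformulas found:
  1. r
  2. q
  3. u
  4. s
  5. t
  6. p
  7. ~r
  8. ~s
  9. ~q
  10. (p -> u)
  11. (r \/ t)
  12. (t /\ s)
  13. (~s /\ q)
  14. ((p -> u) -> r)
  15. ((r \/ t) -> ~r)
  16. ((t /\ s) /\ ~q)
  17. ~((t /\ s) /\ ~q)
  18. (~((t /\ s) /\ ~q) \/ (~s /\ q))
  19. (((p -> u) -> r) \/ ((r \/ t) -> ~r))
  20. ~(((p -> u) -> r) \/ ((r \/ t) -> ~r))
  21. ((~((t /\ s) /\ ~q) \/ (~s /\ q)) -> ~(((p -> u) -> r) \/ ((r \/ t) -> ~r)))
Total distinct subformulas = 21

21


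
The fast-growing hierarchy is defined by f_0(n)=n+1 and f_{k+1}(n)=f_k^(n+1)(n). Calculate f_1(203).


f_1(203) = f_0^204(203)
f_0 adds 1 each time, applied 204 times.
f_1(203) = 203 + 204 = 407

407


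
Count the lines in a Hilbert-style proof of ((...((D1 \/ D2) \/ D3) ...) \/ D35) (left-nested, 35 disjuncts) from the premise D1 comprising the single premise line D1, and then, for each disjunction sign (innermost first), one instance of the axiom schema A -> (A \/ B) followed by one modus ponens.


Building the left-nested 35-ary disjunction from D1:
- 1 premise line (D1)
- 35 disjuncts means 34 disjunction signs; each needs 1 axiom instance + 1 MP = 2 lines: 2 * 34 = 68
Total = 1 + 68 = 69 lines.

69


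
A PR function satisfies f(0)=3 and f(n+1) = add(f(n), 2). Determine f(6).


f(0) = 3
f(1) = add(f(0), 2) = add(3, 2) = 5
f(2) = add(f(1), 2) = add(5, 2) = 7
f(3) = add(f(2), 2) = add(7, 2) = 9
f(4) = add(f(3), 2) = add(9, 2) = 11
f(5) = add(f(4), 2) = add(11, 2) = 13
f(6) = add(f(5), 2) = add(13, 2) = 15


15


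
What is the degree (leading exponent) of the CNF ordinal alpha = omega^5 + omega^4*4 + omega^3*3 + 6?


CNF: omega^5 + omega^4*4 + omega^3*3 + 6
The leading term is omega^5, which has exponent 5.

5


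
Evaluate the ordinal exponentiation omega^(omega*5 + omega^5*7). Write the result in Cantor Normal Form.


omega^(omega*5 + omega^5*7):
In ordinal addition a term is absorbed by a following term of strictly larger exponent: 1 < 5, so omega*5 + omega^5*7 = omega^5*7.
omega raised to a CNF ordinal is a single CNF term: Result = omega^(omega^5*7)

omega^(omega^5*7)


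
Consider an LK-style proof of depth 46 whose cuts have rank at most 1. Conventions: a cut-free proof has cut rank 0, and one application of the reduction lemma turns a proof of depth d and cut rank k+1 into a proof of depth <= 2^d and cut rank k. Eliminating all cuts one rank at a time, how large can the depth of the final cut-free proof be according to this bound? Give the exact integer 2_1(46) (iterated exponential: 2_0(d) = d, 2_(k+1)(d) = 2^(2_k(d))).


Each rank reduction sends depth d to at most 2^d; cut rank r needs r reductions.
2_0(46) = 46
2_1(46) = 2^46 = 70368744177664
Cut-free depth bound = 70368744177664

70368744177664


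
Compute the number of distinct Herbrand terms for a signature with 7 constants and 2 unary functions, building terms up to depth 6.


Herbrand terms by depth:
Depth 0: 7 constants
Depth 1: 14 new terms (running total: 21)
Depth 2: 28 new terms (running total: 49)
Depth 3: 56 new terms (running total: 105)
Depth 4: 112 new terms (running total: 217)
Depth 5: 224 new terms (running total: 441)
Depth 6: 448 new terms (running total: 889)
Total distinct ground terms = 889

889


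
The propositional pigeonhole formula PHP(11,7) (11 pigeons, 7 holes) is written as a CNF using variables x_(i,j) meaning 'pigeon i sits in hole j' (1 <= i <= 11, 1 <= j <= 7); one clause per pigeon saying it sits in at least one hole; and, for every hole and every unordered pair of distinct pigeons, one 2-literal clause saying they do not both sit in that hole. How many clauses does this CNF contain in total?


PHP(11,7): 11 pigeons, 7 holes, 11*7 = 77 variables.
- pigeon clauses: one per pigeon -> 11 clauses
- hole clauses: 7 holes * C(11,2) = 7 * 55 -> 385 clauses
Total clauses = 11 + 385 = 396

396


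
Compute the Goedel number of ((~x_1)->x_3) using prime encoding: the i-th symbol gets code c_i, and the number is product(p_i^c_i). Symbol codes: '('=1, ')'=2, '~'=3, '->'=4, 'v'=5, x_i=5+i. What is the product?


Formula: ((~x_1)->x_3)
Symbol codes: [1, 1, 3, 6, 2, 4, 8, 2]
Primes: [2, 3, 5, 7, 11, 13, 17, 19]
p_1^1 = 2^1 = 2
p_2^1 = 3^1 = 3
p_3^3 = 5^3 = 125
p_4^6 = 7^6 = 117649
p_5^2 = 11^2 = 121
p_6^4 = 13^4 = 28561
p_7^8 = 17^8 = 6975757441
p_8^2 = 19^2 = 361
Product = 767903869376558223736176750

767903869376558223736176750


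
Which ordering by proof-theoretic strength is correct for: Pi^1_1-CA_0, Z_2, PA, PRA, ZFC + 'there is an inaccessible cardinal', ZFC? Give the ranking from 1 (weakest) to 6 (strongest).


Ordering by consistency strength:
1. PRA
2. PA
3. Pi^1_1-CA_0
4. Z_2
5. ZFC
6. ZFC + 'there is an inaccessible cardinal'


Pi^1_1-CA_0=3, Z_2=4, PA=2, PRA=1, ZFC + 'there is an inaccessible cardinal'=6, ZFC=5


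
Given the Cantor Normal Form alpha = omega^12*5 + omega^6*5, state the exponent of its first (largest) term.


CNF: omega^12*5 + omega^6*5
The leading term is omega^12*5, which has exponent 12.

12


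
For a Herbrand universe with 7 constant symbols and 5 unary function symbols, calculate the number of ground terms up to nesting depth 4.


Herbrand terms by depth:
Depth 0: 7 constants
Depth 1: 35 new terms (running total: 42)
Depth 2: 175 new terms (running total: 217)
Depth 3: 875 new terms (running total: 1092)
Depth 4: 4375 new terms (running total: 5467)
Total distinct ground terms = 5467

5467


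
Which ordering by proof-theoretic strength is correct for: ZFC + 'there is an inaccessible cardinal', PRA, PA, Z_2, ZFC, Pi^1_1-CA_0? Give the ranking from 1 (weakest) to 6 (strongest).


Ordering by consistency strength:
1. PRA
2. PA
3. Pi^1_1-CA_0
4. Z_2
5. ZFC
6. ZFC + 'there is an inaccessible cardinal'


ZFC + 'there is an inaccessible cardinal'=6, PRA=1, PA=2, Z_2=4, ZFC=5, Pi^1_1-CA_0=3


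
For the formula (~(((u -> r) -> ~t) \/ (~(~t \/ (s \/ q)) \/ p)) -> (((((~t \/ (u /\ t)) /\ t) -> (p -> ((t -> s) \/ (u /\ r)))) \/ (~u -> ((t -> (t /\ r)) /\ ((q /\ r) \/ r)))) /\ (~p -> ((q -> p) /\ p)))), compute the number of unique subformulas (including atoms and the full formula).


Formula: (~(((u -> r) -> ~t) \/ (~(~t \/ (s \/ q)) \/ p)) -> (((((~t \/ (u /\ t)) /\ t) -> (p -> ((t -> s) \/ (u /\ r)))) \/ (~u -> ((t -> (t /\ r)) /\ ((q /\ r) \/ r)))) /\ (~p -> ((q -> p) /\ p))))
Subformulas found:
  1. r
  2. p
  3. q
  4. u
  5. s
  6. t
  7. ~t
  8. ~p
  9. ~u
  10. (t /\ r)
  11. (t -> s)
  12. (u /\ t)
  13. (u /\ r)
  14. (q -> p)
  15. (s \/ q)
  16. (q /\ r)
  17. (u -> r)
  18. ((q -> p) /\ p)
  19. (t -> (t /\ r))
  20. ((q /\ r) \/ r)
  21. ((u -> r) -> ~t)
  22. (~t \/ (u /\ t))
  23. (~t \/ (s \/ q))
  24. ~(~t \/ (s \/ q))
  25. ((t -> s) \/ (u /\ r))
  26. (~p -> ((q -> p) /\ p))
  27. ((~t \/ (u /\ t)) /\ t)
  28. (~(~t \/ (s \/ q)) \/ p)
  29. (p -> ((t -> s) \/ (u /\ r)))
  30. ((t -> (t /\ r)) /\ ((q /\ r) \/ r))
  31. (~u -> ((t -> (t /\ r)) /\ ((q /\ r) \/ r)))
  32. (((u -> r) -> ~t) \/ (~(~t \/ (s \/ q)) \/ p))
  33. ~(((u -> r) -> ~t) \/ (~(~t \/ (s \/ q)) \/ p))
  34. (((~t \/ (u /\ t)) /\ t) -> (p -> ((t -> s) \/ (u /\ r))))
  35. ((((~t \/ (u /\ t)) /\ t) -> (p -> ((t -> s) \/ (u /\ r)))) \/ (~u -> ((t -> (t /\ r)) /\ ((q /\ r) \/ r))))
  36. (((((~t \/ (u /\ t)) /\ t) -> (p -> ((t -> s) \/ (u /\ r)))) \/ (~u -> ((t -> (t /\ r)) /\ ((q /\ r) \/ r)))) /\ (~p -> ((q -> p) /\ p)))
  37. (~(((u -> r) -> ~t) \/ (~(~t \/ (s \/ q)) \/ p)) -> (((((~t \/ (u /\ t)) /\ t) -> (p -> ((t -> s) \/ (u /\ r)))) \/ (~u -> ((t -> (t /\ r)) /\ ((q /\ r) \/ r)))) /\ (~p -> ((q -> p) /\ p))))
Total distinct subformulas = 37

37


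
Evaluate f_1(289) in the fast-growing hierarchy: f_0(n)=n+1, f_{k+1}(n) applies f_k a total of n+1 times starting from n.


f_1(289) = f_0^290(289)
f_0 adds 1 each time, applied 290 times.
f_1(289) = 289 + 290 = 579

579


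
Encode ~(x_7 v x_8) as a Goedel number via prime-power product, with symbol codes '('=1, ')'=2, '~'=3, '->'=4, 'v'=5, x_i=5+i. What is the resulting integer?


Formula: ~(x_7 v x_8)
Symbol codes: [3, 1, 12, 5, 13, 2]
Primes: [2, 3, 5, 7, 11, 13]
p_1^3 = 2^3 = 8
p_2^1 = 3^1 = 3
p_3^12 = 5^12 = 244140625
p_4^5 = 7^5 = 16807
p_5^13 = 11^13 = 34522712143931
p_6^2 = 13^2 = 169
Product = 574556980590909173279296875000

574556980590909173279296875000


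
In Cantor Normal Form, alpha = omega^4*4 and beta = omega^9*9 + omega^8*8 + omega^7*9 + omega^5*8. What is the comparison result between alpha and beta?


Compare term by term from highest exponent:
alpha = omega^4*4
beta = omega^9*9 + omega^8*8 + omega^7*9 + omega^5*8
Term 1: alpha has omega^4*4, beta has omega^9*9
Term 2: alpha has omega^0*0, beta has omega^8*8
Term 3: alpha has omega^0*0, beta has omega^7*9
Term 4: alpha has omega^0*0, beta has omega^5*8
Result: alpha < beta

alpha < beta


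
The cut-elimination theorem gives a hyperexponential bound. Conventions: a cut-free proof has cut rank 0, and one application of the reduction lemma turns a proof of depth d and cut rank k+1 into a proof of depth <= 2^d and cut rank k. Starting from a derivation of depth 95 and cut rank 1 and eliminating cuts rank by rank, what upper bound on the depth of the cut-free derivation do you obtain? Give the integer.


Each rank reduction sends depth d to at most 2^d; cut rank r needs r reductions.
2_0(95) = 95
2_1(95) = 2^95 = 39614081257132168796771975168
Cut-free depth bound = 39614081257132168796771975168

39614081257132168796771975168


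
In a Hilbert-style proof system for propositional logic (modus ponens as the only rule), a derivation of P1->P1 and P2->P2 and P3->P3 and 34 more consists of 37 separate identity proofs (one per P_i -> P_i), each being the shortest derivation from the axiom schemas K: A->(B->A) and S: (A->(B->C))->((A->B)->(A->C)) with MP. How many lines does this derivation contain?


The shortest proof of A->A from K and S in the Hilbert calculus has exactly 5 lines:
(1) K instance A->((A->A)->A), (2) S instance, (3) MP on 1,2, (4) K instance A->(A->A), (5) MP on 3,4.
For 37 independent identities: 37 * 5 = 185 lines total.

185


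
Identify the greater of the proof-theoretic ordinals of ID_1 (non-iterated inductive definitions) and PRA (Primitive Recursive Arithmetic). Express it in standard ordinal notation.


Proof-theoretic ordinal of ID_1 (non-iterated inductive definitions): psi_0(epsilon_{Omega+1})
Proof-theoretic ordinal of PRA (Primitive Recursive Arithmetic): omega^omega
Comparing: omega^omega < psi_0(epsilon_{Omega+1}).
The larger ordinal is psi_0(epsilon_{Omega+1}) (from ID_1 (non-iterated inductive definitions)).

psi_0(epsilon_{Omega+1})


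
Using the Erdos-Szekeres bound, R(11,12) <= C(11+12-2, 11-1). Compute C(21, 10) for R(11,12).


R(11,12) <= C(11+12-2, 11-1) = C(21, 10)
C(21, 10) = 21! / (10! * 11!)
= 352716

352716


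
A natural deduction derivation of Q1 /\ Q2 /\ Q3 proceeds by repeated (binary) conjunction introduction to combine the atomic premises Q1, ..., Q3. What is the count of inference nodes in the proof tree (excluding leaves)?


The target conjunction has 3 conjuncts, i.e. 2 binary /\ connectives.
Each conjunction-intro joins two pieces, so 3 atoms require 3-1 = 2 applications.
Total inference nodes = 2

2


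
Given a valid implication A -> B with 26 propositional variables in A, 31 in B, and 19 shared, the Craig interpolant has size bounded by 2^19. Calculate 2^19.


Shared atoms = 19
Craig interpolant size bound = 2^19
= 524288

524288


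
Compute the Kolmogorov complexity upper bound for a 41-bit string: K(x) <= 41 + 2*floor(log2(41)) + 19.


floor(log2(41)) = 5
2 * 5 = 10
K(x) <= 41 + 10 + 19 = 70

70


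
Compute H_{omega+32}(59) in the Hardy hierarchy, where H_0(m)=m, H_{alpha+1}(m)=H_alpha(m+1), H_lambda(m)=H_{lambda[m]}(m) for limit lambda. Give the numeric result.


H_{omega+32}(59):
Unwind the 32 successor steps: H_{omega+32}(59) = H_omega(59+32) = H_omega(91).
H_omega(m) = H_m(m) = m + m = 2m.
Result = 2 * 91 = 182

182


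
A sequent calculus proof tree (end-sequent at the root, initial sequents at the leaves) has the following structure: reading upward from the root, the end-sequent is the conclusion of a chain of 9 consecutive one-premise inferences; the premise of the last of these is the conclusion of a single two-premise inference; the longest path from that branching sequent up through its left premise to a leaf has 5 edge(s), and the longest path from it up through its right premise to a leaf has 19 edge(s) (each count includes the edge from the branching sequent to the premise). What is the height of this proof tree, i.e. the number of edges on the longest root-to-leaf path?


Longest path through the left premise: 5 edges (measured from the branching sequent)
Longest path through the right premise: 19 edges
Height of the subtree rooted at the branching sequent: max(5, 19) = 19
The branching sequent sits 9 edges above the root (the chain of one-premise inferences), so height = 19 + 9 = 28

28


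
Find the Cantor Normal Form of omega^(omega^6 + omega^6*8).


omega^(omega^6 + omega^6*8):
Both terms of the exponent have the same exponent 6, so they merge: omega^6 + omega^6*8 = omega^6*(1+8) = omega^6*9.
omega raised to a CNF ordinal is a single CNF term: Result = omega^(omega^6*9)

omega^(omega^6*9)


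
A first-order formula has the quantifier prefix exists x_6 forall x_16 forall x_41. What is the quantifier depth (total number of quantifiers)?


Quantifier prefix has 3 quantifier symbols.
Quantifier depth = 3

3


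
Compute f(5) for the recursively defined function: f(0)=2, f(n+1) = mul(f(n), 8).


f(0) = 2
f(1) = mul(f(0), 8) = mul(2, 8) = 16
f(2) = mul(f(1), 8) = mul(16, 8) = 128
f(3) = mul(f(2), 8) = mul(128, 8) = 1024
f(4) = mul(f(3), 8) = mul(1024, 8) = 8192
f(5) = mul(f(4), 8) = mul(8192, 8) = 65536


65536


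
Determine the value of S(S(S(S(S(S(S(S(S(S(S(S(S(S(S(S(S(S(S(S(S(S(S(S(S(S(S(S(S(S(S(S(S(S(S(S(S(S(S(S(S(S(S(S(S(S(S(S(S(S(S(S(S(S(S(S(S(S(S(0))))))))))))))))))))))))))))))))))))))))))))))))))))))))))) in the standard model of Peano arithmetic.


Counting successors applied to 0:
59 applications of S to 0 = 59

59


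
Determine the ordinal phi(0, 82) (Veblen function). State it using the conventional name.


phi(0, 82):
phi(0, beta) = omega^beta by definition.
phi(0, 82) = omega^82

omega^82


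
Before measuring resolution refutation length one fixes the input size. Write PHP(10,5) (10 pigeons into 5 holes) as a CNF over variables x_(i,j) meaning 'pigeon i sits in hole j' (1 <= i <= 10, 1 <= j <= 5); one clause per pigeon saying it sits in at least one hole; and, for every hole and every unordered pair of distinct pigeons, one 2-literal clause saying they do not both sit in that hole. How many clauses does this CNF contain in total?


PHP(10,5): 10 pigeons, 5 holes, 10*5 = 50 variables.
- pigeon clauses: one per pigeon -> 10 clauses
- hole clauses: 5 holes * C(10,2) = 5 * 45 -> 225 clauses
Total clauses = 10 + 225 = 235

235


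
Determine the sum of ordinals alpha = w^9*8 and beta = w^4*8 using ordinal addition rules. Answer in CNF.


Ordinal addition w^9*8 + w^4*8:
Leading exponent of alpha (9) > leading exponent of beta (4).
Since alpha's term has higher exponent than beta's leading term,
the sum is simply alpha followed by beta.
Result = w^9*8 + w^4*8

w^9*8 + w^4*8


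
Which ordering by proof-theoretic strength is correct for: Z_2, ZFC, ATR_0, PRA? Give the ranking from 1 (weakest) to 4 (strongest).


Ordering by consistency strength:
1. PRA
2. ATR_0
3. Z_2
4. ZFC


Z_2=3, ZFC=4, ATR_0=2, PRA=1


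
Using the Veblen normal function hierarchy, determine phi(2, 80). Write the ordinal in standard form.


phi(2, 80):
phi(2, beta) = zeta_beta (the beta-th zeta number, fixed point of epsilon).
phi(2, 80) = zeta_80

zeta_80


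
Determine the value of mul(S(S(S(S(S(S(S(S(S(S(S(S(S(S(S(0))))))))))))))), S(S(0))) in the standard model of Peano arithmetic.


mul(S^15(0), S^2(0)):
S^15(0) = 15
S^2(0) = 2
15 * 2 = 30

30


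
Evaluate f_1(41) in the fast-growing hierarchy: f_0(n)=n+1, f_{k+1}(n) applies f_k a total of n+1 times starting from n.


f_1(41) = f_0^42(41)
f_0 adds 1 each time, applied 42 times.
f_1(41) = 41 + 42 = 83

83


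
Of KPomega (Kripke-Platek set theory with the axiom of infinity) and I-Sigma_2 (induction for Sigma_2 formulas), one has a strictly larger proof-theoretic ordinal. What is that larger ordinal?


Proof-theoretic ordinal of KPomega (Kripke-Platek set theory with the axiom of infinity): psi_0(epsilon_{Omega+1})
Proof-theoretic ordinal of I-Sigma_2 (induction for Sigma_2 formulas): omega^(omega^omega)
Comparing: omega^(omega^omega) < psi_0(epsilon_{Omega+1}).
The larger ordinal is psi_0(epsilon_{Omega+1}) (from KPomega (Kripke-Platek set theory with the axiom of infinity)).

psi_0(epsilon_{Omega+1})


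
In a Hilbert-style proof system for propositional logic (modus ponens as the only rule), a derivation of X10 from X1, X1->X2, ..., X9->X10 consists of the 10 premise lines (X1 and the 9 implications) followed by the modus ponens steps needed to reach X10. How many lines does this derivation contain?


We have 10 premise lines: X1 and 9 implications.
Each implication is detached once by MP, giving 9 MP lines.
10 premise lines + 9 MP lines = 19 total lines.

19


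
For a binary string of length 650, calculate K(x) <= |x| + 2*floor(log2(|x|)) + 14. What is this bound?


floor(log2(650)) = 9
2 * 9 = 18
K(x) <= 650 + 18 + 14 = 682

682


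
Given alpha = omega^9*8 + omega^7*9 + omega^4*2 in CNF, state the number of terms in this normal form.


CNF: omega^9*8 + omega^7*9 + omega^4*2
Count the summands separated by '+':
  term 1: omega^9*8
  term 2: omega^7*9
  term 3: omega^4*2
Total terms = 3

3


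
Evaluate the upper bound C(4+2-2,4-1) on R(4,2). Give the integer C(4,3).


R(4,2) <= C(4+2-2, 4-1) = C(4, 3)
C(4, 3) = 4! / (3! * 1!)
= 4

4


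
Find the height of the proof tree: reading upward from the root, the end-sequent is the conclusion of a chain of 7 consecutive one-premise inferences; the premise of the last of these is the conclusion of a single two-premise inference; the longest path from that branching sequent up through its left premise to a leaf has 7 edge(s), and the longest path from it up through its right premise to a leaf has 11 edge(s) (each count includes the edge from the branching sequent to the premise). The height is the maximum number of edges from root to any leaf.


Longest path through the left premise: 7 edges (measured from the branching sequent)
Longest path through the right premise: 11 edges
Height of the subtree rooted at the branching sequent: max(7, 11) = 11
The branching sequent sits 7 edges above the root (the chain of one-premise inferences), so height = 11 + 7 = 18

18


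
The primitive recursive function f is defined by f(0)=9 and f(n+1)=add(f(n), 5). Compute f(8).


f(0) = 9
f(1) = add(f(0), 5) = add(9, 5) = 14
f(2) = add(f(1), 5) = add(14, 5) = 19
f(3) = add(f(2), 5) = add(19, 5) = 24
f(4) = add(f(3), 5) = add(24, 5) = 29
f(5) = add(f(4), 5) = add(29, 5) = 34
f(6) = add(f(5), 5) = add(34, 5) = 39
f(7) = add(f(6), 5) = add(39, 5) = 44
f(8) = add(f(7), 5) = add(44, 5) = 49


49


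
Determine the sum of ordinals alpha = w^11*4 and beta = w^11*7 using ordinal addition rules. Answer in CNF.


Ordinal addition w^11*4 + w^11*7:
Both terms have the same exponent 11.
w^e*c + w^e*d = w^e*(c+d).
Result = w^11*(4+7) = w^11*11

w^11*11


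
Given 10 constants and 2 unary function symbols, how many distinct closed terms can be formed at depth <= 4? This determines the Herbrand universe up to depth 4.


Herbrand terms by depth:
Depth 0: 10 constants
Depth 1: 20 new terms (running total: 30)
Depth 2: 40 new terms (running total: 70)
Depth 3: 80 new terms (running total: 150)
Depth 4: 160 new terms (running total: 310)
Total distinct ground terms = 310

310


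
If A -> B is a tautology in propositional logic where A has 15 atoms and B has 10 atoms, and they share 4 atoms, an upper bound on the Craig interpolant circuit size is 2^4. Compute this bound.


Shared atoms = 4
Craig interpolant size bound = 2^4
= 16

16


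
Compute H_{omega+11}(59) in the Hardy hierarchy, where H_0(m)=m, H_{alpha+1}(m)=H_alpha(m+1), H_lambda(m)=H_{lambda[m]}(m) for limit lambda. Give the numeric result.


H_{omega+11}(59):
Unwind the 11 successor steps: H_{omega+11}(59) = H_omega(59+11) = H_omega(70).
H_omega(m) = H_m(m) = m + m = 2m.
Result = 2 * 70 = 140

140


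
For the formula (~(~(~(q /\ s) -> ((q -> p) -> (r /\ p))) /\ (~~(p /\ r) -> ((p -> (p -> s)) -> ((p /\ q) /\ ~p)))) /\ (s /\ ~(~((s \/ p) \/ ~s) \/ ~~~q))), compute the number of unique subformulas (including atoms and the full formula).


Formula: (~(~(~(q /\ s) -> ((q -> p) -> (r /\ p))) /\ (~~(p /\ r) -> ((p -> (p -> s)) -> ((p /\ q) /\ ~p)))) /\ (s /\ ~(~((s \/ p) \/ ~s) \/ ~~~q)))
Subformulas found:
  1. r
  2. q
  3. s
  4. p
  5. ~p
  6. ~s
  7. ~q
  8. ~~q
  9. ~~~q
  10. (p -> s)
  11. (r /\ p)
  12. (p /\ q)
  13. (q -> p)
  14. (s \/ p)
  15. (p /\ r)
  16. (q /\ s)
  17. ~(q /\ s)
  18. ~(p /\ r)
  19. ~~(p /\ r)
  20. (p -> (p -> s))
  21. ((p /\ q) /\ ~p)
  22. ((s \/ p) \/ ~s)
  23. ~((s \/ p) \/ ~s)
  24. ((q -> p) -> (r /\ p))
  25. (~((s \/ p) \/ ~s) \/ ~~~q)
  26. ~(~((s \/ p) \/ ~s) \/ ~~~q)
  27. (s /\ ~(~((s \/ p) \/ ~s) \/ ~~~q))
  28. ((p -> (p -> s)) -> ((p /\ q) /\ ~p))
  29. (~(q /\ s) -> ((q -> p) -> (r /\ p)))
  30. ~(~(q /\ s) -> ((q -> p) -> (r /\ p)))
  31. (~~(p /\ r) -> ((p -> (p -> s)) -> ((p /\ q) /\ ~p)))
  32. (~(~(q /\ s) -> ((q -> p) -> (r /\ p))) /\ (~~(p /\ r) -> ((p -> (p -> s)) -> ((p /\ q) /\ ~p))))
  33. ~(~(~(q /\ s) -> ((q -> p) -> (r /\ p))) /\ (~~(p /\ r) -> ((p -> (p -> s)) -> ((p /\ q) /\ ~p))))
  34. (~(~(~(q /\ s) -> ((q -> p) -> (r /\ p))) /\ (~~(p /\ r) -> ((p -> (p -> s)) -> ((p /\ q) /\ ~p)))) /\ (s /\ ~(~((s \/ p) \/ ~s) \/ ~~~q)))
Total distinct subformulas = 34

34


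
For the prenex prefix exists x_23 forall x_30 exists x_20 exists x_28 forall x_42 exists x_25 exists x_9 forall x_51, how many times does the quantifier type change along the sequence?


Walk the prefix and count type changes:
  position 1: exists -> forall <-- alternation
  position 2: forall -> exists <-- alternation
  position 3: exists -> exists
  position 4: exists -> forall <-- alternation
  position 5: forall -> exists <-- alternation
  position 6: exists -> exists
  position 7: exists -> forall <-- alternation
Total alternations = 5

5


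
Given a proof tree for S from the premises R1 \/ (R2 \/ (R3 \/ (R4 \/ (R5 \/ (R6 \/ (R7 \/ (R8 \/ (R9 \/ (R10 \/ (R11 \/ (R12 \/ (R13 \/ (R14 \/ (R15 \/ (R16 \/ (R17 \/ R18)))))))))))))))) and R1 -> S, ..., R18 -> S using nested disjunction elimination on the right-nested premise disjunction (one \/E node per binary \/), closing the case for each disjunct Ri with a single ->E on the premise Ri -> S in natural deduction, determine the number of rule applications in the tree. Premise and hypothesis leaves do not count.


The premise R1 \/ (R2 \/ (R3 \/ (R4 \/ (R5 \/ (R6 \/ (R7 \/ (R8 \/ (R9 \/ (R10 \/ (R11 \/ (R12 \/ (R13 \/ (R14 \/ (R15 \/ (R16 \/ (R17 \/ R18)))))))))))))))) contains 18 disjuncts, hence 17 binary \/ connectives.
- Each binary \/ is eliminated once: 17 \/E nodes.
- Each of the 18 cases Ri derives S by one ->E with Ri -> S: 18 ->E nodes.
Total = 17 + 18 = 35

35


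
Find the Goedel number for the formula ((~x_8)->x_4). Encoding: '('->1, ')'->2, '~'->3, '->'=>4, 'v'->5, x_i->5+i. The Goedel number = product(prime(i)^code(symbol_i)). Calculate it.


Formula: ((~x_8)->x_4)
Symbol codes: [1, 1, 3, 13, 2, 4, 9, 2]
Primes: [2, 3, 5, 7, 11, 13, 17, 19]
p_1^1 = 2^1 = 2
p_2^1 = 3^1 = 3
p_3^3 = 5^3 = 125
p_4^13 = 7^13 = 96889010407
p_5^2 = 11^2 = 121
p_6^4 = 13^4 = 28561
p_7^9 = 17^9 = 118587876497
p_8^2 = 19^2 = 361
Product = 10750831557065641117256157556829250

10750831557065641117256157556829250


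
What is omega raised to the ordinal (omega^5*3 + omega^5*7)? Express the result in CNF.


omega^(omega^5*3 + omega^5*7):
Both terms of the exponent have the same exponent 5, so they merge: omega^5*3 + omega^5*7 = omega^5*(3+7) = omega^5*10.
omega raised to a CNF ordinal is a single CNF term: Result = omega^(omega^5*10)

omega^(omega^5*10)


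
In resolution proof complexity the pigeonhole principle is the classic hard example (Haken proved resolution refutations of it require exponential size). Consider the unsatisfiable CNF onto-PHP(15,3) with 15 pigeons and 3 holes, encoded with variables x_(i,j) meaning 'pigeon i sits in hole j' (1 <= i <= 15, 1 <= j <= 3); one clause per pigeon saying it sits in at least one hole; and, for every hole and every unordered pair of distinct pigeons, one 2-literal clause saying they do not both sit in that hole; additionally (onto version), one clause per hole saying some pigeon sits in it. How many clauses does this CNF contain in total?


onto-PHP(15,3): 15 pigeons, 3 holes, 15*3 = 45 variables.
- pigeon clauses: one per pigeon -> 15 clauses
- hole clauses: 3 holes * C(15,2) = 3 * 105 -> 315 clauses
- onto clauses: one per hole -> 3 clauses
Total clauses = 15 + 315 + 3 = 333

333


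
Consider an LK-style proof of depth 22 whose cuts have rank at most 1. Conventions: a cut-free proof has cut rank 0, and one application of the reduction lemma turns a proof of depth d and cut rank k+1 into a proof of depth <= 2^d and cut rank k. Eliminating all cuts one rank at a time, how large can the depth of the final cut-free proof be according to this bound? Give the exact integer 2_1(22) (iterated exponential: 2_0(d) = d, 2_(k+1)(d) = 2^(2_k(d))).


Each rank reduction sends depth d to at most 2^d; cut rank r needs r reductions.
2_0(22) = 22
2_1(22) = 2^22 = 4194304
Cut-free depth bound = 4194304

4194304


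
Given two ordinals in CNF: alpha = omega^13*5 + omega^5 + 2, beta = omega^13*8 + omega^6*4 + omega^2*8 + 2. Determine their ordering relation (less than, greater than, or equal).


Compare term by term from highest exponent:
alpha = omega^13*5 + omega^5 + 2
beta = omega^13*8 + omega^6*4 + omega^2*8 + 2
Term 1: alpha has omega^13*5, beta has omega^13*8
Term 2: alpha has omega^5*1, beta has omega^6*4
Term 3: alpha has omega^0*2, beta has omega^2*8
Term 4: alpha has omega^0*0, beta has omega^0*2
Result: alpha < beta

alpha < beta


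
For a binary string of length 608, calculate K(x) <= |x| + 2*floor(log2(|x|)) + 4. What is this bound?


floor(log2(608)) = 9
2 * 9 = 18
K(x) <= 608 + 18 + 4 = 630

630


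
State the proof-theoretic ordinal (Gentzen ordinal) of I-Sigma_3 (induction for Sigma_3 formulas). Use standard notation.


The proof-theoretic ordinal of I-Sigma_3 (induction for Sigma_3 formulas) is a standard result in ordinal analysis.
This ordinal is the supremum of order types of primitive recursive well-orderings
that the theory can prove to be well-ordered.
For I-Sigma_3 (induction for Sigma_3 formulas), the proof-theoretic ordinal is omega^(omega^(omega^omega)).

omega^(omega^(omega^omega))


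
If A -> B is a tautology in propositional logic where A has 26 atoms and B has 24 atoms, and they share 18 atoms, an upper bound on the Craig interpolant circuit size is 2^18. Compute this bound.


Shared atoms = 18
Craig interpolant size bound = 2^18
= 262144

262144


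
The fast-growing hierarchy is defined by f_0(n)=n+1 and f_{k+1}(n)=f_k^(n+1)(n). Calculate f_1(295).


f_1(295) = f_0^296(295)
f_0 adds 1 each time, applied 296 times.
f_1(295) = 295 + 296 = 591

591


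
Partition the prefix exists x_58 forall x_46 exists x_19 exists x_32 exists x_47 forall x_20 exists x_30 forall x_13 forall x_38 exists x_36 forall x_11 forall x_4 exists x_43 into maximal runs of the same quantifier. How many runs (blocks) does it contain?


Alternations = 8.
Blocks = alternations + 1 = 9

9


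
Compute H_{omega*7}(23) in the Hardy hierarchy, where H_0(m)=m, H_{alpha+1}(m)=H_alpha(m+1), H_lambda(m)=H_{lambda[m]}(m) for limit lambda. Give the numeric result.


H_{omega*7}(23):
For the Hardy hierarchy, H_{omega*k}(n) = 2^k * n.
2^7 = 128.
128 * 23 = 2944

2944


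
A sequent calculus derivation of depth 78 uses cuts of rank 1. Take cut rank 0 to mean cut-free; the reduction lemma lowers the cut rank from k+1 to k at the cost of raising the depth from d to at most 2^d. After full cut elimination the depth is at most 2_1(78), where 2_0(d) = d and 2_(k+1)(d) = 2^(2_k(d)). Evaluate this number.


Each rank reduction sends depth d to at most 2^d; cut rank r needs r reductions.
2_0(78) = 78
2_1(78) = 2^78 = 302231454903657293676544
Cut-free depth bound = 302231454903657293676544

302231454903657293676544
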